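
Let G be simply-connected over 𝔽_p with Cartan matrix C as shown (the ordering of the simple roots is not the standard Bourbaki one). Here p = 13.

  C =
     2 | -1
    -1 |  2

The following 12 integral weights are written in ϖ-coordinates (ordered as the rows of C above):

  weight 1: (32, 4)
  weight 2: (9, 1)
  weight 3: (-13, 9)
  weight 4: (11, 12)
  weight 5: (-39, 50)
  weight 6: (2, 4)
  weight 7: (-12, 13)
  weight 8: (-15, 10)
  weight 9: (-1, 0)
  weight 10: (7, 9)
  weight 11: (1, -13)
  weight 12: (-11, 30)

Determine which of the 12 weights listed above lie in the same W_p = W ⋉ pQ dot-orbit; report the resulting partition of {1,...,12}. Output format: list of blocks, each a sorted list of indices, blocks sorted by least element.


Dynkin diagram of C (from the 2 off-diagonal −1 entries): A_2.

λ_j+ρ reflected into Ā_13 (⟨·,θ^∨⟩≤13); 2-tuples as given:

    [1] (5, 1)
    [2] (10, 2)
    [3] (10, 2)
    [4] (0, 1)
    [5] (1, 12)
    [6] (3, 5)
    [7] (10, 2)
    [8] (10, 2)
    [9] (0, 1)
    [10] (3, 5)
    [11] (10, 2)
    [12] (3, 5)

These 12 weights hit 5 W_13-dot-orbits; sizes (1, 5, 2, 1, 3):

[[1], [2, 3, 7, 8, 11], [4, 9], [5], [6, 10, 12]]


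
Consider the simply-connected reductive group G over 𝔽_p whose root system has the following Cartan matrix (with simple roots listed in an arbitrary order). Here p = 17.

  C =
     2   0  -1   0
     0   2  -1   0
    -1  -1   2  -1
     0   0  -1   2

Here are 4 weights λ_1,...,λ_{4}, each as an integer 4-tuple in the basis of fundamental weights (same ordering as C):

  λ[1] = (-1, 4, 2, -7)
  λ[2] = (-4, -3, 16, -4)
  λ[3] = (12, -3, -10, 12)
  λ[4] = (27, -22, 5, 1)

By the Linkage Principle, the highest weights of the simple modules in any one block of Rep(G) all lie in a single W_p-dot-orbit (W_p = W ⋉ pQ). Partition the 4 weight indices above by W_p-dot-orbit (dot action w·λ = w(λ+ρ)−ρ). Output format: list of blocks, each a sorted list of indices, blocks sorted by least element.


D_4 Cartan matrix, 4 simple roots permuted; ρ=(1,1,1,1).

W_17-reps of the 4 weights in Ā_17 (same 4-coord order as C):

  λ_1 → (3, 2, 0, 3)
  λ_2 → (3, 2, 0, 3)
  λ_3 → (2, 9, 2, 2)
  λ_4 → (2, 9, 2, 2)

Linkage partition of the 4 weights (2 classes, p=17):

[[1, 2], [3, 4]]


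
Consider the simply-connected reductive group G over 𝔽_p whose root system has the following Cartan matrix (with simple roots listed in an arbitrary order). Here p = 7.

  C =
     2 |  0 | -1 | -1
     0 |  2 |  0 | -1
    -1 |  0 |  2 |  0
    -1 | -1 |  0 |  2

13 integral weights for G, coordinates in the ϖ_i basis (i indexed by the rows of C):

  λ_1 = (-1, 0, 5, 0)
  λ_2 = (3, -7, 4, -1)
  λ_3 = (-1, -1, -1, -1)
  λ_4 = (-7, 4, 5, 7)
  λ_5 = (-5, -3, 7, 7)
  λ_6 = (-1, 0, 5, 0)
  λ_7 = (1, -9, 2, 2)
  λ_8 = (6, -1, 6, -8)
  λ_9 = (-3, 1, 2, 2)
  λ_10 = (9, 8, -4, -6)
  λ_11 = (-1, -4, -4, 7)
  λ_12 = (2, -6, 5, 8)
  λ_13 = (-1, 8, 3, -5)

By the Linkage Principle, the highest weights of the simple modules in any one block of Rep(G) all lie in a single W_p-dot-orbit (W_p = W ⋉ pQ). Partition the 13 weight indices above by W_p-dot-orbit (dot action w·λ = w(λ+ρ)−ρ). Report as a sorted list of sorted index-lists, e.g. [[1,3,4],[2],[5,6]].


C ↔ A_4 under row/col permutation; |W(A_4)| = 120.

λ_j+ρ reflected into Ā_7 (⟨·,θ^∨⟩≤7); 4-tuples as given:

  λ_1+ρ ↦ (0, 0, 5, 1);  λ_2+ρ ↦ (2, 2, 1, 2);  λ_3+ρ ↦ (0, 0, 0, 0);  λ_4+ρ ↦ (0, 0, 5, 1);  λ_5+ρ ↦ (2, 2, 1, 1);  λ_6+ρ ↦ (0, 0, 5, 1);  λ_7+ρ ↦ (2, 2, 1, 2);  λ_8+ρ ↦ (0, 0, 0, 0);  λ_9+ρ ↦ (2, 2, 1, 1);  λ_10+ρ ↦ (2, 3, 2, 0);  λ_11+ρ ↦ (2, 2, 1, 2);  λ_12+ρ ↦ (2, 2, 1, 2);  λ_13+ρ ↦ (2, 3, 2, 0)

Linkage partition of the 13 weights (5 classes, p=7):

[[1, 4, 6], [2, 7, 11, 12], [3, 8], [5, 9], [10, 13]]


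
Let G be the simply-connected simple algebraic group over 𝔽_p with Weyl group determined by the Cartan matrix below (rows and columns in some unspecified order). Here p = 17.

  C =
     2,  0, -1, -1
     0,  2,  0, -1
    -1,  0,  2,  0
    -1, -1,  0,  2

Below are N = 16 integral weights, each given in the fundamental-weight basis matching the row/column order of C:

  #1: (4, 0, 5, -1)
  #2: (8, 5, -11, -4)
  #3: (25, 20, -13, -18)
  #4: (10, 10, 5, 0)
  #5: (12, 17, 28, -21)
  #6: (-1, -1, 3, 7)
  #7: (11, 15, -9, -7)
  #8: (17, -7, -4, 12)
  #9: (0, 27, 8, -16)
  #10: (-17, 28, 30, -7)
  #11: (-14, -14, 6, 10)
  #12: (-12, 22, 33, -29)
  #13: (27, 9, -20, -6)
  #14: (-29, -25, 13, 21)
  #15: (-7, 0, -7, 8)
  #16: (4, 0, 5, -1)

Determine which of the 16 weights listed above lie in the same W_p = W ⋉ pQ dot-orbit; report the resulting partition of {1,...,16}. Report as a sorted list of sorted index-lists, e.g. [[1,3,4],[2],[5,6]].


Root system A_4: the 4×4 matrix C matches after relabeling.

Ā_17 reps of the 16 weights (A_4, coords as presented):

    1: (5, 1, 6, 0)
    2: (3, 2, 6, 1)
    3: (1, 9, 3, 4)
    4: (5, 1, 6, 0)
    5: (2, 5, 1, 4)
    6: (0, 0, 4, 8)
    7: (2, 5, 1, 4)
    8: (3, 2, 6, 1)
    9: (3, 2, 6, 1)
    10: (2, 5, 1, 4)
    11: (6, 2, 2, 5)
    12: (5, 1, 6, 0)
    13: (2, 5, 1, 4)
    14: (3, 2, 6, 1)
    15: (3, 2, 6, 1)
    16: (5, 1, 6, 0)

Grouping the 16 weights by Ā_17-representative: 6 linkage classes.

[[1, 4, 12, 16], [2, 8, 9, 14, 15], [3], [5, 7, 10, 13], [6], [11]]


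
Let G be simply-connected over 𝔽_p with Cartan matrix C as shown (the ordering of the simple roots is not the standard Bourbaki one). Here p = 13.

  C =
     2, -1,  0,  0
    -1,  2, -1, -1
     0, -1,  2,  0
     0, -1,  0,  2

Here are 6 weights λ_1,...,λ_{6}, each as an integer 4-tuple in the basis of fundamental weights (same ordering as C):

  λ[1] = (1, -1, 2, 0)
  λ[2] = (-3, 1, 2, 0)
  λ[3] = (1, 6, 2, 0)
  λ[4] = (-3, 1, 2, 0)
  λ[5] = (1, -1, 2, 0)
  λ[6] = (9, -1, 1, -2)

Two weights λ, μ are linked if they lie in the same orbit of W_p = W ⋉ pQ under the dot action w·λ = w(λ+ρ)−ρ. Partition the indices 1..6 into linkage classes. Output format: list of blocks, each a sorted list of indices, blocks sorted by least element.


Root system D_4: the 4×4 matrix C matches after relabeling.

Alcove-folded reps (p=13, 6 weights, presented ϖ-order):

  1: (2, 0, 3, 1) · 2: (2, 0, 3, 1) · 3: (2, 0, 3, 1) · 4: (2, 0, 3, 1) · 5: (2, 0, 3, 1) · 6: (9, 1, 1, 0)

These 6 weights hit 2 W_13-dot-orbits; sizes (5, 1):

[[1, 2, 3, 4, 5], [6]]


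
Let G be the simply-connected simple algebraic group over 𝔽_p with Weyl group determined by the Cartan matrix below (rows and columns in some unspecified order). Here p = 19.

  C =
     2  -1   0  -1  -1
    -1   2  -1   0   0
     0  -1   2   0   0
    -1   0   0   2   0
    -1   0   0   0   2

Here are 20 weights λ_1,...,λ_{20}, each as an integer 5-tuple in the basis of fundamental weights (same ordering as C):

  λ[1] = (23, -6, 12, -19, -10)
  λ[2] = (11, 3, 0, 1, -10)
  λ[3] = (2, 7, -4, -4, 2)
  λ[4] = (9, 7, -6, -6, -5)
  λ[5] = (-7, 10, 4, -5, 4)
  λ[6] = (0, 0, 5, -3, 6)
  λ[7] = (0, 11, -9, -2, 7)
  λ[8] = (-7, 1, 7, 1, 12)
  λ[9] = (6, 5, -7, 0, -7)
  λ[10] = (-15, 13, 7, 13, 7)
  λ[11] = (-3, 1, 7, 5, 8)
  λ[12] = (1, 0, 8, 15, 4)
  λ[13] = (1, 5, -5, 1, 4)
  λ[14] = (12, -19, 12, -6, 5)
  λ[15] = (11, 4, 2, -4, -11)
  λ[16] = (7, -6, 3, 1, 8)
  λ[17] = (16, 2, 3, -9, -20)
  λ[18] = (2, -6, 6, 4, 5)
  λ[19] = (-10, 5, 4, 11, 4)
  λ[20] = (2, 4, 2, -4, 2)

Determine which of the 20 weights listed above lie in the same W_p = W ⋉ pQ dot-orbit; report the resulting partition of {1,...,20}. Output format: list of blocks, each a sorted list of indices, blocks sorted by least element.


C ↔ D_5 under row/col permutation; |W(D_5)| = 1920.

Each λ_j+ρ reduced to Ā_19; 5-tuples below use C's row order:

    [1] (1, 0, 5, 5, 4)
    [2] (0, 1, 2, 2, 9)
    [3] (0, 5, 3, 3, 3)
    [4] (1, 0, 5, 5, 4)
    [5] (1, 0, 5, 5, 4)
    [6] (1, 0, 6, 1, 6)
    [7] (1, 0, 6, 1, 6)
    [8] (2, 2, 4, 2, 5)
    [9] (1, 0, 6, 1, 6)
    [10] (0, 5, 3, 3, 3)
    [11] (2, 2, 4, 2, 5)
    [12] (0, 1, 2, 2, 9)
    [13] (2, 2, 4, 2, 5)
    [14] (1, 0, 5, 5, 4)
    [15] (0, 1, 2, 2, 9)
    [16] (0, 1, 2, 2, 9)
    [17] (0, 1, 2, 2, 9)
    [18] (2, 3, 2, 3, 4)
    [19] (2, 3, 2, 3, 4)
    [20] (0, 5, 3, 3, 3)

The 20 indices split into 6 linkage classes (same alcove rep ⇔ same W_19-dot-orbit):

[[1, 4, 5, 14], [2, 12, 15, 16, 17], [3, 10, 20], [6, 7, 9], [8, 11, 13], [18, 19]]


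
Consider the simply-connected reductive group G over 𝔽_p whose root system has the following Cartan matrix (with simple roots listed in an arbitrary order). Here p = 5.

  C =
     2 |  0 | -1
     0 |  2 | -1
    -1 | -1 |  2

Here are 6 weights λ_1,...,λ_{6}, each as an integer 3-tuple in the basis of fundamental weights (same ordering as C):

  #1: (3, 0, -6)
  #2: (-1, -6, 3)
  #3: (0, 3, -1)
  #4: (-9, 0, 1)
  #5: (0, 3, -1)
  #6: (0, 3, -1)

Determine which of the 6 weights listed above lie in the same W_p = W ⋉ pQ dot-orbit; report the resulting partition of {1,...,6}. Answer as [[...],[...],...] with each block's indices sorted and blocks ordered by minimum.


Dynkin diagram of C (from the 4 off-diagonal −1 entries): A_3.

W_5-reps of the 6 weights in Ā_5 (same 3-coord order as C):

    λ_1+ρ ↦ (1, 4, 0)
    λ_2+ρ ↦ (1, 4, 0)
    λ_3+ρ ↦ (1, 4, 0)
    λ_4+ρ ↦ (1, 2, 0)
    λ_5+ρ ↦ (1, 4, 0)
    λ_6+ρ ↦ (1, 4, 0)

Linkage partition of the 6 weights (2 classes, p=5):

[[1, 2, 3, 5, 6], [4]]


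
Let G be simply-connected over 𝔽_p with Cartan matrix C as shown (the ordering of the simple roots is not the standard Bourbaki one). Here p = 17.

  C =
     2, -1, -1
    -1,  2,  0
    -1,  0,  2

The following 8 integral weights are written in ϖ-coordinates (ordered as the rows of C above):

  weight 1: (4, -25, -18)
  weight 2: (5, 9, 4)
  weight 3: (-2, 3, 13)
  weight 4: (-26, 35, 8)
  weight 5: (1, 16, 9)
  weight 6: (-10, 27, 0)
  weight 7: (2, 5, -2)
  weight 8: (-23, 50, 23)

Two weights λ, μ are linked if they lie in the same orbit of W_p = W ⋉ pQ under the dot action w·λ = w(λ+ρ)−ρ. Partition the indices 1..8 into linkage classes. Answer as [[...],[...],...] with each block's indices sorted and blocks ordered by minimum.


Cartan matrix: type A_3 (|W|=24); un-permuting the 3 rows.

Folding the 8 weights λ_j+ρ into Ā_17 (reps in the given 3-coord order):

  1: (0, 5, 2) · 2: (6, 6, 1) · 3: (1, 3, 13) · 4: (2, 6, 1) · 5: (0, 5, 2) · 6: (2, 6, 1) · 7: (2, 6, 1) · 8: (0, 5, 2)

Grouping the 8 weights by Ā_17-representative: 4 linkage classes.

[[1, 5, 8], [2], [3], [4, 6, 7]]


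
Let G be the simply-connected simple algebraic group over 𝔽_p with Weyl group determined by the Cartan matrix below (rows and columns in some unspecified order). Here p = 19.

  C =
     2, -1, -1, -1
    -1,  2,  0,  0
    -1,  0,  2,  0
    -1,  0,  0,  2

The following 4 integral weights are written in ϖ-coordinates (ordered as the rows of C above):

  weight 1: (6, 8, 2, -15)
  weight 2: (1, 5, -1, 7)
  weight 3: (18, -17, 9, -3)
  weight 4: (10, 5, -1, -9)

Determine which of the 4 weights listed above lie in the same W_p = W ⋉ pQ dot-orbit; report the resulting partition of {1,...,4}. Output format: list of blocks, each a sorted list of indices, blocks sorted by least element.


Type D_4, rank 4, |W|=192; reorder rows/cols to standard.

λ_j+ρ reflected into Ā_19 (⟨·,θ^∨⟩≤19); 4-tuples as given:

    λ_1 → (3, 2, 4, 7)
    λ_2 → (2, 6, 0, 8)
    λ_3 → (2, 6, 0, 8)
    λ_4 → (2, 6, 0, 8)

Grouping the 4 weights by Ā_19-representative: 2 linkage classes.

[[1], [2, 3, 4]]


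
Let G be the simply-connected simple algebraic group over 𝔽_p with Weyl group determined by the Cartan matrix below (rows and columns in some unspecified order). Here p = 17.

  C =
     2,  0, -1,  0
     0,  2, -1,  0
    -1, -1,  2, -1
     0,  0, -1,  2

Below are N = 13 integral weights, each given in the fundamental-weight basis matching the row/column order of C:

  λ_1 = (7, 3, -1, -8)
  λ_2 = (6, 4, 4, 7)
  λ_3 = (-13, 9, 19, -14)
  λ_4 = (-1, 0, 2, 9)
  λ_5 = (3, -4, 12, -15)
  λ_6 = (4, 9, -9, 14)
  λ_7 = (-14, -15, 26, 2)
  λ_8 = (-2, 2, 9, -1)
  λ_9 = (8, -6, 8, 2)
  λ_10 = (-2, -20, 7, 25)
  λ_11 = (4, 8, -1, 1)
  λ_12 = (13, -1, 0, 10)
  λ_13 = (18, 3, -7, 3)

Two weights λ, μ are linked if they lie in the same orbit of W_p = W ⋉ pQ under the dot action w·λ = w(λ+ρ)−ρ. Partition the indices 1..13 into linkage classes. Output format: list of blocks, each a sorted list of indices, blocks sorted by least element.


D_4 Cartan matrix, 4 simple roots permuted; ρ=(1,1,1,1).

Folding the 13 weights λ_j+ρ into Ā_17 (reps in the given 4-coord order):

  λ_1+ρ ↦ (1, 3, 4, 0);  λ_2+ρ ↦ (1, 3, 4, 0);  λ_3+ρ ↦ (1, 3, 4, 0);  λ_4+ρ ↦ (0, 1, 3, 10);  λ_5+ρ ↦ (0, 1, 3, 10);  λ_6+ρ ↦ (3, 2, 0, 7);  λ_7+ρ ↦ (0, 1, 3, 10);  λ_8+ρ ↦ (1, 3, 4, 0);  λ_9+ρ ↦ (5, 1, 3, 1);  λ_10+ρ ↦ (5, 9, 0, 2);  λ_11+ρ ↦ (5, 9, 0, 2);  λ_12+ρ ↦ (5, 9, 0, 2);  λ_13+ρ ↦ (11, 0, 2, 0)

Grouping the 13 weights by Ā_17-representative: 6 linkage classes.

[[1, 2, 3, 8], [4, 5, 7], [6], [9], [10, 11, 12], [13]]


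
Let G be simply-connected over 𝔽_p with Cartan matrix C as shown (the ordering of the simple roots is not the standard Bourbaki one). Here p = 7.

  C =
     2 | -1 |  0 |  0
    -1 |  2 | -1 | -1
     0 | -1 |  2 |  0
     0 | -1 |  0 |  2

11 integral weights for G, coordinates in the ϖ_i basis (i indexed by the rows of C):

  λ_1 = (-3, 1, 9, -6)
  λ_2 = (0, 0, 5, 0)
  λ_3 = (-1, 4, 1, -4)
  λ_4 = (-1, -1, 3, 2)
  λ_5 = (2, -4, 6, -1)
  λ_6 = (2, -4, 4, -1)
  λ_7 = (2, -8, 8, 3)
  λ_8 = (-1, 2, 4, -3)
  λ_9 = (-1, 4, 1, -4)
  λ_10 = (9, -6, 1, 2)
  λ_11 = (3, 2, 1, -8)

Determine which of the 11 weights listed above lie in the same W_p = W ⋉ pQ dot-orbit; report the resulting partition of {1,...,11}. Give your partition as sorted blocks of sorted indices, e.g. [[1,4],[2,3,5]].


Dynkin diagram of C (from the 6 off-diagonal −1 entries): D_4.

Ā_7 reps of the 11 weights (D_4, coords as presented):

    λ_1 → (0, 0, 2, 3)
    λ_2 → (1, 0, 4, 1)
    λ_3 → (0, 0, 2, 3)
    λ_4 → (0, 0, 4, 3)
    λ_5 → (0, 0, 4, 3)
    λ_6 → (0, 0, 2, 3)
    λ_7 → (2, 2, 0, 1)
    λ_8 → (1, 0, 4, 1)
    λ_9 → (0, 0, 2, 3)
    λ_10 → (2, 2, 0, 1)
    λ_11 → (0, 0, 2, 3)

Grouping the 11 weights by Ā_7-representative: 4 linkage classes.

[[1, 3, 6, 9, 11], [2, 8], [4, 5], [7, 10]]


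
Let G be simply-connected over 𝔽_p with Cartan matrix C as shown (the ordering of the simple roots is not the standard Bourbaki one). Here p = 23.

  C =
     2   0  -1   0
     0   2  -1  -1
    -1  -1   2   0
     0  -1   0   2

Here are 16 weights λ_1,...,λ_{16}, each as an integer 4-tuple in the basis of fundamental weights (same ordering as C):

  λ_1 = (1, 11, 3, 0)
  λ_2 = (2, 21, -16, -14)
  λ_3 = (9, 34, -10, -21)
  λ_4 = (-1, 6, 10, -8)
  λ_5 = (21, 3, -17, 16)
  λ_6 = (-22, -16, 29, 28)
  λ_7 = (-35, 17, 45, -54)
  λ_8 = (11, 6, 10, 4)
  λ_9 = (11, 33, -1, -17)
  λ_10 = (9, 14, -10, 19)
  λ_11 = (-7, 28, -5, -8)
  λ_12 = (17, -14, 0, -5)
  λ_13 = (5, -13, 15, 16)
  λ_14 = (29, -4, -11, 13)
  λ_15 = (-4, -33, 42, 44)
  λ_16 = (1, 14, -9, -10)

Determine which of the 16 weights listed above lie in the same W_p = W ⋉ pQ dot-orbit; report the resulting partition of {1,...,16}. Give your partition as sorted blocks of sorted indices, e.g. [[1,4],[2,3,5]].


A_4 Cartan matrix, 4 simple roots permuted; ρ=(1,1,1,1).

W_23-reps of the 16 weights in Ā_23 (same 4-coord order as C):

    [1] (2, 12, 4, 1)
    [2] (9, 3, 3, 7)
    [3] (9, 3, 3, 7)
    [4] (0, 0, 11, 7)
    [5] (2, 12, 4, 1)
    [6] (6, 2, 0, 7)
    [7] (0, 0, 11, 7)
    [8] (0, 0, 11, 7)
    [9] (0, 0, 11, 7)
    [10] (9, 3, 3, 7)
    [11] (2, 12, 4, 1)
    [12] (2, 12, 4, 1)
    [13] (2, 12, 4, 1)
    [14] (9, 3, 3, 7)
    [15] (9, 3, 3, 7)
    [16] (6, 2, 0, 7)

Linkage partition of the 16 weights (4 classes, p=23):

[[1, 5, 11, 12, 13], [2, 3, 10, 14, 15], [4, 7, 8, 9], [6, 16]]


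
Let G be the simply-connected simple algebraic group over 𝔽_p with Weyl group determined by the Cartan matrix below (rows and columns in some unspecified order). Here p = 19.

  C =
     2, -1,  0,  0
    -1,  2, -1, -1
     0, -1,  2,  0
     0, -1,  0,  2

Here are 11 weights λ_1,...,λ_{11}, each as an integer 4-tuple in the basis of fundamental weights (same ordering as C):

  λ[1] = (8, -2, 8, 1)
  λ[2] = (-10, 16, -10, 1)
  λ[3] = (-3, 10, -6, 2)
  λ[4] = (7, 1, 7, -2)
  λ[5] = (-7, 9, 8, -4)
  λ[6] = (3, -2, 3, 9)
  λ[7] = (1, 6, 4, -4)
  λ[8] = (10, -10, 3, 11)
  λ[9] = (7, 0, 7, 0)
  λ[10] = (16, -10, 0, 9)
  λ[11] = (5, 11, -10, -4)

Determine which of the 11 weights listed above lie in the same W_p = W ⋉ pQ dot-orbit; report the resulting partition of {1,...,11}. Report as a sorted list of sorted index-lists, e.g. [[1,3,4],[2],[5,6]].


Dynkin diagram of C (from the 6 off-diagonal −1 entries): D_4.

Ā_19 reps of the 11 weights (D_4, coords as presented):

  λ_1+ρ ↦ (8, 1, 8, 1)
  λ_2+ρ ↦ (8, 1, 8, 1)
  λ_3+ρ ↦ (2, 4, 5, 3)
  λ_4+ρ ↦ (8, 1, 8, 1)
  λ_5+ρ ↦ (6, 0, 9, 3)
  λ_6+ρ ↦ (3, 1, 3, 9)
  λ_7+ρ ↦ (2, 4, 5, 3)
  λ_8+ρ ↦ (2, 4, 5, 3)
  λ_9+ρ ↦ (8, 1, 8, 1)
  λ_10+ρ ↦ (8, 1, 8, 1)
  λ_11+ρ ↦ (6, 0, 9, 3)

Grouping the 11 weights by Ā_19-representative: 4 linkage classes.

[[1, 2, 4, 9, 10], [3, 7, 8], [5, 11], [6]]


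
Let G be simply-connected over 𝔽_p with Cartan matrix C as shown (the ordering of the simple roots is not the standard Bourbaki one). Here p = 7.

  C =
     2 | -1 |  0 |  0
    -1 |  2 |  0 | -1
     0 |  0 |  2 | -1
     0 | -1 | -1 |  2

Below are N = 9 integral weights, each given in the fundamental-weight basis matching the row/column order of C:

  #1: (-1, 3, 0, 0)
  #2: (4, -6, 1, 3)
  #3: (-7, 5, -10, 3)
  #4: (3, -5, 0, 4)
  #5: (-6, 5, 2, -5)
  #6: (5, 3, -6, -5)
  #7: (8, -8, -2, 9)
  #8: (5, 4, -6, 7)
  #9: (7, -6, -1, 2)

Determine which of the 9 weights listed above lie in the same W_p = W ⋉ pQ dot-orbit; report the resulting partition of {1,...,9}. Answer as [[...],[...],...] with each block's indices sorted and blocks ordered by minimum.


Dynkin diagram of C (from the 6 off-diagonal −1 entries): A_4.

λ_j+ρ reflected into Ā_7 (⟨·,θ^∨⟩≤7); 4-tuples as given:

  λ_1+ρ ↦ (0, 4, 1, 1);  λ_2+ρ ↦ (0, 4, 1, 1);  λ_3+ρ ↦ (2, 3, 1, 0);  λ_4+ρ ↦ (0, 4, 1, 1);  λ_5+ρ ↦ (2, 3, 1, 0);  λ_6+ρ ↦ (2, 3, 1, 0);  λ_7+ρ ↦ (1, 2, 0, 2);  λ_8+ρ ↦ (0, 4, 1, 1);  λ_9+ρ ↦ (2, 3, 1, 0)

3 distinct reps among the 9 weights ⇒ 3 W_7-linkage classes:

[[1, 2, 4, 8], [3, 5, 6, 9], [7]]


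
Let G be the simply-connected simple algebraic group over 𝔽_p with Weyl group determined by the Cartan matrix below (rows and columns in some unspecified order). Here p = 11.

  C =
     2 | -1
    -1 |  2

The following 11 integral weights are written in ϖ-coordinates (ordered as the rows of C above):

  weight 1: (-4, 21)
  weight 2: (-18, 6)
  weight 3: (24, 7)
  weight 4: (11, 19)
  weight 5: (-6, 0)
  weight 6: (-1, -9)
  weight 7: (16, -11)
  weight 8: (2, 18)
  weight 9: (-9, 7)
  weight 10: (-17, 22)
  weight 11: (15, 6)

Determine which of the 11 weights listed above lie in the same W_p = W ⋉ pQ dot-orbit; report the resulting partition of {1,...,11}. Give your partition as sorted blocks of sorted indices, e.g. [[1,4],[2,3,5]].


Dynkin diagram of C (from the 2 off-diagonal −1 entries): A_2.

λ_j+ρ reflected into Ā_11 (⟨·,θ^∨⟩≤11); 2-tuples as given:

  λ_1+ρ ↦ (8, 0) · λ_2+ρ ↦ (1, 4) · λ_3+ρ ↦ (8, 0) · λ_4+ρ ↦ (1, 9) · λ_5+ρ ↦ (1, 4) · λ_6+ρ ↦ (8, 0) · λ_7+ρ ↦ (1, 4) · λ_8+ρ ↦ (8, 0) · λ_9+ρ ↦ (8, 0) · λ_10+ρ ↦ (1, 4) · λ_11+ρ ↦ (1, 4)

Linkage partition of the 11 weights (3 classes, p=11):

[[1, 3, 6, 8, 9], [2, 5, 7, 10, 11], [4]]


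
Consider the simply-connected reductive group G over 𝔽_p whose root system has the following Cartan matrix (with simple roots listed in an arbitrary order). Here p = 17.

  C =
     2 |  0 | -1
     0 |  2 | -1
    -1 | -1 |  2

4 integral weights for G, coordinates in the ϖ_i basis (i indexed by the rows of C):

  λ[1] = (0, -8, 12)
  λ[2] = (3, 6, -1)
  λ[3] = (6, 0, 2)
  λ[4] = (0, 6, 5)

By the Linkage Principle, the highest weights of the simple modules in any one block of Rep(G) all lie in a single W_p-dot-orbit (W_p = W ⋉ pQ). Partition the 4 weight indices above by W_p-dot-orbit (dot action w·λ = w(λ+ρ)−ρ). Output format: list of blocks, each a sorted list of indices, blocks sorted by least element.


Dynkin diagram of C (from the 4 off-diagonal −1 entries): A_3.

Ā_17 reps of the 4 weights (A_3, coords as presented):

  λ_1 → (1, 7, 6) · λ_2 → (4, 7, 0) · λ_3 → (7, 1, 3) · λ_4 → (1, 7, 6)

These 4 weights hit 3 W_17-dot-orbits; sizes (2, 1, 1):

[[1, 4], [2], [3]]


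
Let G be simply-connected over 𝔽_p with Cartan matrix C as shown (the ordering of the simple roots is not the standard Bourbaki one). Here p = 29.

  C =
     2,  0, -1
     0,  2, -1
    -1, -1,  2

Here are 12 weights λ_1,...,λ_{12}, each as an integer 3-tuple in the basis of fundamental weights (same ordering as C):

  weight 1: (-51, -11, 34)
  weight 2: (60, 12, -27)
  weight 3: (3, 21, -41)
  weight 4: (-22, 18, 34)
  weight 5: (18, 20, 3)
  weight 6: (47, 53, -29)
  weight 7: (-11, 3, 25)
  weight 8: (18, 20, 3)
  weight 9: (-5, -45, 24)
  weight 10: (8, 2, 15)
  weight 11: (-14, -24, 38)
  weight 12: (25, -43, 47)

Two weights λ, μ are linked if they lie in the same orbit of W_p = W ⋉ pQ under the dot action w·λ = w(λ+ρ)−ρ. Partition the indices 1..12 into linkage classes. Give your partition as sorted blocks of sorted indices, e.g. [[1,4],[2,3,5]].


Type A_3, rank 3, |W|=24; reorder rows/cols to standard.

λ_j+ρ reflected into Ā_29 (⟨·,θ^∨⟩≤29); 3-tuples as given:

    1: (4, 6, 4)
    2: (3, 13, 3)
    3: (11, 7, 7)
    4: (4, 6, 4)
    5: (4, 6, 4)
    6: (9, 3, 16)
    7: (9, 3, 16)
    8: (4, 6, 4)
    9: (4, 6, 4)
    10: (9, 3, 16)
    11: (3, 13, 3)
    12: (3, 13, 3)

The 12 indices split into 4 linkage classes (same alcove rep ⇔ same W_29-dot-orbit):

[[1, 4, 5, 8, 9], [2, 11, 12], [3], [6, 7, 10]]


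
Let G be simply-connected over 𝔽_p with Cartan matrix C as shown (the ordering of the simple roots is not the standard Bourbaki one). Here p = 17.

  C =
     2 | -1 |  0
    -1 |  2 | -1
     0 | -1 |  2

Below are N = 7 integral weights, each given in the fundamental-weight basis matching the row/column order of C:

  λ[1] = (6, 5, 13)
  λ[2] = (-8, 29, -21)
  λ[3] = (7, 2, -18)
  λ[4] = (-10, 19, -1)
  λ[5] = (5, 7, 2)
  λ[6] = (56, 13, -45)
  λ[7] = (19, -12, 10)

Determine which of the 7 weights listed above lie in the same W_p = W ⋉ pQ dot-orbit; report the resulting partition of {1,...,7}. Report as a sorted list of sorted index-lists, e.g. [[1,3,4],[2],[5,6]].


Cartan matrix: type A_3 (|W|=24); un-permuting the 3 rows.

Folding the 7 weights λ_j+ρ into Ā_17 (reps in the given 3-coord order):

    1: (3, 3, 4)
    2: (3, 3, 4)
    3: (6, 8, 3)
    4: (6, 8, 3)
    5: (6, 8, 3)
    6: (3, 3, 4)
    7: (6, 8, 3)

Grouping the 7 weights by Ā_17-representative: 2 linkage classes.

[[1, 2, 6], [3, 4, 5, 7]]


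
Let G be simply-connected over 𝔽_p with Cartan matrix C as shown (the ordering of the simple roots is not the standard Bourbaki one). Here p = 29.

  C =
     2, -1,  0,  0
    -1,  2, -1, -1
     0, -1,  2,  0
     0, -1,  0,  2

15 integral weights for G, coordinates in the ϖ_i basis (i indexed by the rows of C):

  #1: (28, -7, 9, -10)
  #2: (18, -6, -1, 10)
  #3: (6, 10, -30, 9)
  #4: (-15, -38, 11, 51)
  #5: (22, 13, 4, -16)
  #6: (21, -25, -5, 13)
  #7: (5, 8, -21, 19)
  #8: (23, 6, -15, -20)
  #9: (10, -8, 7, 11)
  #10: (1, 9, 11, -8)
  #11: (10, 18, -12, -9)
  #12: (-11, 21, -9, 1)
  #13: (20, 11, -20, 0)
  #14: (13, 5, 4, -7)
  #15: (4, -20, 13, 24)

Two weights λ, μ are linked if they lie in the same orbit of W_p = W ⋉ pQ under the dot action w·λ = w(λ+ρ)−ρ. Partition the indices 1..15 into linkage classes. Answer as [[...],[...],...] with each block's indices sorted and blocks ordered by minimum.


Root system D_4: the 4×4 matrix C matches after relabeling.

Alcove-folded reps (p=29, 15 weights, presented ϖ-order):

  λ_1+ρ ↦ (14, 0, 5, 6);  λ_2+ρ ↦ (14, 0, 5, 6);  λ_3+ρ ↦ (10, 1, 10, 7);  λ_4+ρ ↦ (10, 4, 8, 2);  λ_5+ρ ↦ (10, 4, 8, 2);  λ_6+ρ ↦ (10, 4, 8, 2);  λ_7+ρ ↦ (5, 0, 9, 9);  λ_8+ρ ↦ (2, 3, 12, 7);  λ_9+ρ ↦ (4, 7, 1, 5);  λ_10+ρ ↦ (2, 3, 12, 7);  λ_11+ρ ↦ (10, 1, 10, 7);  λ_12+ρ ↦ (10, 4, 8, 2);  λ_13+ρ ↦ (10, 4, 8, 2);  λ_14+ρ ↦ (14, 0, 5, 6);  λ_15+ρ ↦ (14, 0, 5, 6)

Partition of {1..15} into 6 W_29-dot-orbits:

[[1, 2, 14, 15], [3, 11], [4, 5, 6, 12, 13], [7], [8, 10], [9]]


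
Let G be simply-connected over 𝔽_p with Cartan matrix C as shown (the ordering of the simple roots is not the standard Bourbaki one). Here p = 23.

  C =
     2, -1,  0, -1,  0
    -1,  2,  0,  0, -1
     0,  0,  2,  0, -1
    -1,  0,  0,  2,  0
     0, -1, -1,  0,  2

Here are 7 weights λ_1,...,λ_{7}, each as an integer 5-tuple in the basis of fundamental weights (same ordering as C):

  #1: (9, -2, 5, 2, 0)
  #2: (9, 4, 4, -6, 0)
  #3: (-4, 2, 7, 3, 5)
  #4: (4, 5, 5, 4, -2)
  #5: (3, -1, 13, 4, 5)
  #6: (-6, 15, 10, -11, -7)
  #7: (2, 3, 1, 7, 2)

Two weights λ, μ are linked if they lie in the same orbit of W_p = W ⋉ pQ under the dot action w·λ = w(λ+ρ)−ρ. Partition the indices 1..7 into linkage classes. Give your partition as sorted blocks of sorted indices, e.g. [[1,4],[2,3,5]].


A_5 Cartan matrix, 5 simple roots permuted; ρ=(1,1,1,1,1).

W_23-reps of the 7 weights in Ā_23 (same 5-coord order as C):

  [1] (9, 1, 6, 3, 0);  [2] (5, 5, 5, 5, 1);  [3] (3, 0, 8, 1, 6);  [4] (5, 5, 5, 5, 1);  [5] (3, 0, 8, 1, 6);  [6] (5, 5, 5, 5, 1);  [7] (3, 4, 2, 8, 3)

Partition of {1..7} into 4 W_23-dot-orbits:

[[1], [2, 4, 6], [3, 5], [7]]


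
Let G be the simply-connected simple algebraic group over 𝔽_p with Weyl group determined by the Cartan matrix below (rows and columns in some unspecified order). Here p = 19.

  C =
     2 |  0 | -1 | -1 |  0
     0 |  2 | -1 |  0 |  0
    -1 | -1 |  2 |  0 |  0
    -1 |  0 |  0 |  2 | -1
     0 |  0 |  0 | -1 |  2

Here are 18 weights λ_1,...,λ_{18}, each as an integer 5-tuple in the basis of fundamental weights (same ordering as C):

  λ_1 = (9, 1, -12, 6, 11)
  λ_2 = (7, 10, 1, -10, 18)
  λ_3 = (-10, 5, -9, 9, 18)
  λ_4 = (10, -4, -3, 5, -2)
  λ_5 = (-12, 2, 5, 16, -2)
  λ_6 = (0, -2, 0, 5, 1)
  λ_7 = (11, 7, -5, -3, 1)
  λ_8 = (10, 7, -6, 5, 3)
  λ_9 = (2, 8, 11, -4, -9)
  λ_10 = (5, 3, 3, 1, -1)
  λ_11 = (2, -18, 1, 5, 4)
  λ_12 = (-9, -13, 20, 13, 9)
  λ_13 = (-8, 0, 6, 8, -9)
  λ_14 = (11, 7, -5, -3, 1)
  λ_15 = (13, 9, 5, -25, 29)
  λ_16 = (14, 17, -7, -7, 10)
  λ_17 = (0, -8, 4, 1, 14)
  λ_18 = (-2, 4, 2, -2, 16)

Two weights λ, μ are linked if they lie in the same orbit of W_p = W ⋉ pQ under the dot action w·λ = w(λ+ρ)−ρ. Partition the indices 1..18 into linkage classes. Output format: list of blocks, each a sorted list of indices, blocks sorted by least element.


Type A_5, rank 5, |W|=720; reorder rows/cols to standard.

λ_j+ρ reflected into Ā_19 (⟨·,θ^∨⟩≤19); 5-tuples as given:

    λ_1 → (1, 1, 0, 6, 2)
    λ_2 → (1, 1, 0, 6, 2)
    λ_3 → (1, 1, 0, 6, 2)
    λ_4 → (6, 2, 3, 5, 1)
    λ_5 → (6, 2, 3, 5, 1)
    λ_6 → (1, 1, 0, 6, 2)
    λ_7 → (6, 4, 4, 2, 0)
    λ_8 → (6, 2, 3, 5, 1)
    λ_9 → (6, 4, 4, 2, 0)
    λ_10 → (6, 4, 4, 2, 0)
    λ_11 → (6, 2, 3, 5, 1)
    λ_12 → (1, 1, 5, 2, 6)
    λ_13 → (1, 1, 0, 6, 2)
    λ_14 → (6, 4, 4, 2, 0)
    λ_15 → (1, 1, 5, 2, 6)
    λ_16 → (1, 1, 5, 2, 6)
    λ_17 → (1, 1, 1, 1, 11)
    λ_18 → (1, 1, 1, 1, 11)

Linkage partition of the 18 weights (5 classes, p=19):

[[1, 2, 3, 6, 13], [4, 5, 8, 11], [7, 9, 10, 14], [12, 15, 16], [17, 18]]


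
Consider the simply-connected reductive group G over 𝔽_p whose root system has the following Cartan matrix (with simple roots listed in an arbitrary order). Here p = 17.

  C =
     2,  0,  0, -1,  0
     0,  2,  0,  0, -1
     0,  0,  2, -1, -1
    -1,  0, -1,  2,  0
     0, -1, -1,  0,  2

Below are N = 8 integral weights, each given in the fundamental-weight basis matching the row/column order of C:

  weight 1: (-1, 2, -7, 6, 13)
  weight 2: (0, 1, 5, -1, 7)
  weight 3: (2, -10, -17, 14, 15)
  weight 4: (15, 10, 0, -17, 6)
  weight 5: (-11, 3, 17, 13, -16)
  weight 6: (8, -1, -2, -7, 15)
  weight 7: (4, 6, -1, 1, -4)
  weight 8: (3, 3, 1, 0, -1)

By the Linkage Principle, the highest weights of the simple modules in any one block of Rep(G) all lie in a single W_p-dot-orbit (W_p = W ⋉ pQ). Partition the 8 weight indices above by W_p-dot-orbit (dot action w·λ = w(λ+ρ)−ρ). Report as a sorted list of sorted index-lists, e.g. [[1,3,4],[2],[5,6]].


Dynkin diagram of C (from the 8 off-diagonal −1 entries): A_5.

Alcove-folded reps (p=17, 8 weights, presented ϖ-order):

  [1] (1, 2, 6, 0, 8) · [2] (1, 2, 6, 0, 8) · [3] (1, 1, 6, 1, 8) · [4] (1, 1, 6, 1, 8) · [5] (4, 4, 2, 1, 0) · [6] (1, 1, 6, 1, 8) · [7] (4, 4, 2, 1, 0) · [8] (4, 4, 2, 1, 0)

3 distinct reps among the 8 weights ⇒ 3 W_17-linkage classes:

[[1, 2], [3, 4, 6], [5, 7, 8]]


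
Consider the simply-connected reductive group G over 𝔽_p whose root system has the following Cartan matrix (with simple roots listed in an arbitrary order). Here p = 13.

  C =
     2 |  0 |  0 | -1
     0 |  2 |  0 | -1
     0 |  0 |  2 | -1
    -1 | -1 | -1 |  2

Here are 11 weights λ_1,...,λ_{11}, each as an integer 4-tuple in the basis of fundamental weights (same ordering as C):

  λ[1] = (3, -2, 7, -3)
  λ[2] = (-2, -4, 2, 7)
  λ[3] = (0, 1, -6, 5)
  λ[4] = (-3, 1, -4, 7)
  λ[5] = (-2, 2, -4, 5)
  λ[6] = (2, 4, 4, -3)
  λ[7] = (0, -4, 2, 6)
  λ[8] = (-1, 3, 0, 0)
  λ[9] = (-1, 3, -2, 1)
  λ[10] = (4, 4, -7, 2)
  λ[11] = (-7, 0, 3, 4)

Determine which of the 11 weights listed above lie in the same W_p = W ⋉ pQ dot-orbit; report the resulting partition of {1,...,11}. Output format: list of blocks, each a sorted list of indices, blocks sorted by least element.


C ↔ D_4 under row/col permutation; |W(D_4)| = 192.

Alcove-folded reps (p=13, 11 weights, presented ϖ-order):

  [1] (1, 2, 5, 1)
  [2] (1, 3, 3, 2)
  [3] (1, 2, 5, 1)
  [4] (2, 2, 3, 3)
  [5] (1, 3, 3, 2)
  [6] (1, 3, 3, 2)
  [7] (1, 3, 3, 2)
  [8] (0, 4, 1, 1)
  [9] (0, 4, 1, 1)
  [10] (2, 2, 3, 3)
  [11] (5, 0, 3, 1)

Linkage partition of the 11 weights (5 classes, p=13):

[[1, 3], [2, 5, 6, 7], [4, 10], [8, 9], [11]]


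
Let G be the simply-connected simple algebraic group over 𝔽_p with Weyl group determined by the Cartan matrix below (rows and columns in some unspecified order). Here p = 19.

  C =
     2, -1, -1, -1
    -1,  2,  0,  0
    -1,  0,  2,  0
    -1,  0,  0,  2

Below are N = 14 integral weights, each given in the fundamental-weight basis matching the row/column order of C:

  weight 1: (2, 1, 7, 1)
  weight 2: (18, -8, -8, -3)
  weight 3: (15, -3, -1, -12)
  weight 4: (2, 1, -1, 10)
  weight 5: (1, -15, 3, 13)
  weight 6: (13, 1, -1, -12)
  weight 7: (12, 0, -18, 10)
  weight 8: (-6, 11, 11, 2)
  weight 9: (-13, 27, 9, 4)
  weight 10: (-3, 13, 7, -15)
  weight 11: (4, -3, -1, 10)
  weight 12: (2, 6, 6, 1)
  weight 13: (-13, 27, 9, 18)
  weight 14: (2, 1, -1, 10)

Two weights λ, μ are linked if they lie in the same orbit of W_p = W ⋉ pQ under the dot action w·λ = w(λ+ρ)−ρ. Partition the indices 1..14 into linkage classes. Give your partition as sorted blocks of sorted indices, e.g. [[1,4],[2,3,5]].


Cartan matrix: type D_4 (|W|=192); un-permuting the 4 rows.

Alcove-folded reps (p=19, 14 weights, presented ϖ-order):

  λ_1 → (3, 2, 8, 2);  λ_2 → (0, 7, 7, 2);  λ_3 → (3, 2, 0, 11);  λ_4 → (3, 2, 0, 11);  λ_5 → (3, 2, 8, 2);  λ_6 → (3, 2, 0, 11);  λ_7 → (3, 2, 8, 2);  λ_8 → (0, 7, 7, 2);  λ_9 → (0, 7, 7, 2);  λ_10 → (3, 2, 8, 2);  λ_11 → (3, 2, 0, 11);  λ_12 → (0, 7, 7, 2);  λ_13 → (0, 7, 7, 2);  λ_14 → (3, 2, 0, 11)

3 distinct reps among the 14 weights ⇒ 3 W_19-linkage classes:

[[1, 5, 7, 10], [2, 8, 9, 12, 13], [3, 4, 6, 11, 14]]


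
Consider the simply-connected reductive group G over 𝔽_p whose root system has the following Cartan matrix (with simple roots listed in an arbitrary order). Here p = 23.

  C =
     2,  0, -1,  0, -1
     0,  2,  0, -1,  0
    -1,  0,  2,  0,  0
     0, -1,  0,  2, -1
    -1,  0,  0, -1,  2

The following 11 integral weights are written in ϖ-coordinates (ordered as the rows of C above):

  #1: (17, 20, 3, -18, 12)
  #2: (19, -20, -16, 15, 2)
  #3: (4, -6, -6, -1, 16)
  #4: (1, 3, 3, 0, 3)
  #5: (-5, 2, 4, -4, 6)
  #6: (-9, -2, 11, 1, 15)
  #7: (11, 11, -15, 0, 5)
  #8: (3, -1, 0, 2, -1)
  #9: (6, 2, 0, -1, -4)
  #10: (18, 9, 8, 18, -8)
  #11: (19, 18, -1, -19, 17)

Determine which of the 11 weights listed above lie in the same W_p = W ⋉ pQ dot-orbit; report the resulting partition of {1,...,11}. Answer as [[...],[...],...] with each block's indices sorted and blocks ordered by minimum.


A_5 Cartan matrix, 5 simple roots permuted; ρ=(1,1,1,1,1).

Each λ_j+ρ reduced to Ā_23; 5-tuples below use C's row order:

  1: (2, 4, 4, 1, 4) · 2: (4, 0, 1, 3, 0) · 3: (0, 0, 5, 5, 12) · 4: (2, 4, 4, 1, 4) · 5: (4, 0, 1, 3, 0) · 6: (8, 1, 4, 1, 8) · 7: (2, 4, 4, 1, 4) · 8: (4, 0, 1, 3, 0) · 9: (4, 0, 1, 3, 0) · 10: (2, 4, 4, 1, 4) · 11: (4, 0, 1, 3, 0)

The 11 indices split into 4 linkage classes (same alcove rep ⇔ same W_23-dot-orbit):

[[1, 4, 7, 10], [2, 5, 8, 9, 11], [3], [6]]


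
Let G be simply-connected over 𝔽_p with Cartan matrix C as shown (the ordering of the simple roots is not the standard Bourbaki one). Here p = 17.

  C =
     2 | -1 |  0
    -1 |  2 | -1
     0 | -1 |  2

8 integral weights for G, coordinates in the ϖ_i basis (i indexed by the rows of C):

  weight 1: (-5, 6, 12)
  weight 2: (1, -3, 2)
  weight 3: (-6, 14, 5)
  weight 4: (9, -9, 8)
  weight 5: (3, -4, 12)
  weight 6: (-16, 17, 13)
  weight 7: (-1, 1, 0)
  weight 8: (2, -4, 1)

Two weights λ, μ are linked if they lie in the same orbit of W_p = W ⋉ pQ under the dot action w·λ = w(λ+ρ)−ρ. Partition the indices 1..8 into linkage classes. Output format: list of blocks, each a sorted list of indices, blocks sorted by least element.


Root system A_3: the 3×3 matrix C matches after relabeling.

Alcove-folded reps (p=17, 8 weights, presented ϖ-order):

  λ_1 → (1, 3, 10)
  λ_2 → (0, 2, 1)
  λ_3 → (1, 10, 2)
  λ_4 → (2, 8, 1)
  λ_5 → (1, 3, 10)
  λ_6 → (0, 2, 1)
  λ_7 → (0, 2, 1)
  λ_8 → (0, 2, 1)

These 8 weights hit 4 W_17-dot-orbits; sizes (2, 4, 1, 1):

[[1, 5], [2, 6, 7, 8], [3], [4]]


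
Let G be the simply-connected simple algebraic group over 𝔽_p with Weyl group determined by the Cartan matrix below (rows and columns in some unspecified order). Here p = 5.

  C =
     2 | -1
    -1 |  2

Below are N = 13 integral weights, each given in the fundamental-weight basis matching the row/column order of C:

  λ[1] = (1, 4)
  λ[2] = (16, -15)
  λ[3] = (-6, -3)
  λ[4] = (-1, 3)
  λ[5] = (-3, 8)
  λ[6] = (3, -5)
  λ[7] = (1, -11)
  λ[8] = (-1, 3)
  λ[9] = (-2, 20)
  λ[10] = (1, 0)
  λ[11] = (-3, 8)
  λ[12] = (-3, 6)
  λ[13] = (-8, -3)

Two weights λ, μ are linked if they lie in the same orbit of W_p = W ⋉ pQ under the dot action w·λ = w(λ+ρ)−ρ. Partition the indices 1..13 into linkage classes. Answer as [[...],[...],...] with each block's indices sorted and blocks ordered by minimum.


Type A_2, rank 2, |W|=6; reorder rows/cols to standard.

Each λ_j+ρ reduced to Ā_5; 2-tuples below use C's row order:

    λ_1+ρ ↦ (0, 3)
    λ_2+ρ ↦ (2, 1)
    λ_3+ρ ↦ (0, 3)
    λ_4+ρ ↦ (0, 4)
    λ_5+ρ ↦ (2, 1)
    λ_6+ρ ↦ (0, 4)
    λ_7+ρ ↦ (0, 3)
    λ_8+ρ ↦ (0, 4)
    λ_9+ρ ↦ (0, 4)
    λ_10+ρ ↦ (2, 1)
    λ_11+ρ ↦ (2, 1)
    λ_12+ρ ↦ (0, 3)
    λ_13+ρ ↦ (2, 1)

Partition of {1..13} into 3 W_5-dot-orbits:

[[1, 3, 7, 12], [2, 5, 10, 11, 13], [4, 6, 8, 9]]


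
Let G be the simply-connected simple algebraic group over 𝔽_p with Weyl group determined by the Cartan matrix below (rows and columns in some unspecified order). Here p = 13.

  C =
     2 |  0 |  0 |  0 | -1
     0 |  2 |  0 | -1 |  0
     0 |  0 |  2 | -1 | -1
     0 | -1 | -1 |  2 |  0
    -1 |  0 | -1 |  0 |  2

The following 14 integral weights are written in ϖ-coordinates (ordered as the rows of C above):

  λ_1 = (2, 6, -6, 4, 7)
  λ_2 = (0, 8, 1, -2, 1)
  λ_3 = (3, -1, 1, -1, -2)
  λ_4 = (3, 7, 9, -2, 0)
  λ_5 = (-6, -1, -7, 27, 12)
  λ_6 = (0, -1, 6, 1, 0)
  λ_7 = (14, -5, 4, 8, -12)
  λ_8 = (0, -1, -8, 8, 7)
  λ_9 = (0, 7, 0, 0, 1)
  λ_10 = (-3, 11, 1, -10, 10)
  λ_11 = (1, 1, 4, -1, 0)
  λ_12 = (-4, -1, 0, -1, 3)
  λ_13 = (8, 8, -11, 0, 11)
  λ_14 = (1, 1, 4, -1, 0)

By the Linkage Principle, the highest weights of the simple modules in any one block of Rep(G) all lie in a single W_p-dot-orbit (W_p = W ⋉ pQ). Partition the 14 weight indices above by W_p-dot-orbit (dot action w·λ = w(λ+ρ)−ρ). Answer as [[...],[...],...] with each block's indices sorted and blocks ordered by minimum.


Cartan matrix: type A_5 (|W|=720); un-permuting the 5 rows.

λ_j+ρ reflected into Ā_13 (⟨·,θ^∨⟩≤13); 5-tuples as given:

  [1] (2, 2, 5, 0, 1)
  [2] (1, 8, 1, 1, 2)
  [3] (3, 0, 1, 0, 1)
  [4] (1, 1, 4, 1, 4)
  [5] (4, 2, 5, 2, 0)
  [6] (1, 0, 7, 2, 1)
  [7] (1, 1, 4, 1, 4)
  [8] (1, 0, 7, 2, 1)
  [9] (1, 8, 1, 1, 2)
  [10] (1, 0, 7, 2, 1)
  [11] (2, 2, 5, 0, 1)
  [12] (3, 0, 1, 0, 1)
  [13] (1, 8, 1, 1, 2)
  [14] (2, 2, 5, 0, 1)

Partition of {1..14} into 6 W_13-dot-orbits:

[[1, 11, 14], [2, 9, 13], [3, 12], [4, 7], [5], [6, 8, 10]]


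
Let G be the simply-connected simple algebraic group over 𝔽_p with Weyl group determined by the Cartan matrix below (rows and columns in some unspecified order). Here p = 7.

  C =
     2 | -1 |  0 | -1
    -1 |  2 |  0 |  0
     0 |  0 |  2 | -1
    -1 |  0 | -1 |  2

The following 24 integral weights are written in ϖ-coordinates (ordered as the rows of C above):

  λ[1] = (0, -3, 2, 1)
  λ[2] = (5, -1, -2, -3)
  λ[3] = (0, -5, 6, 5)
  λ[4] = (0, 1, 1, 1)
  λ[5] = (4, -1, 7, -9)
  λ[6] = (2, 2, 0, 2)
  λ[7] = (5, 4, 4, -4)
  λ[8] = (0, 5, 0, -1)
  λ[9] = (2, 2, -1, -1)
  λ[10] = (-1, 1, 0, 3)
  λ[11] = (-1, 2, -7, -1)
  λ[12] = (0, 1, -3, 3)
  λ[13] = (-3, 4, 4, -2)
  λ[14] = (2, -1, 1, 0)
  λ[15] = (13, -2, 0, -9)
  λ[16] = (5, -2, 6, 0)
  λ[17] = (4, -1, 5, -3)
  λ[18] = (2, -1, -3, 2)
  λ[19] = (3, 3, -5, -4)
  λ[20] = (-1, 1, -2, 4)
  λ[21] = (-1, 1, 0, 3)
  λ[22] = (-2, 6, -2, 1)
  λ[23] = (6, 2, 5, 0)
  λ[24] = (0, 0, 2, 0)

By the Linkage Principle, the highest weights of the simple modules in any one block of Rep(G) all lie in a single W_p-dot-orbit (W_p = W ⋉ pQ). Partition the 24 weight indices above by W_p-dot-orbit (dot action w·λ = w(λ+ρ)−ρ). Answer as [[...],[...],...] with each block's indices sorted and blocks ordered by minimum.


A_4 Cartan matrix, 4 simple roots permuted; ρ=(1,1,1,1).

λ_j+ρ reflected into Ā_7 (⟨·,θ^∨⟩≤7); 4-tuples as given:

  1: (1, 1, 3, 1) · 2: (3, 0, 2, 1) · 3: (3, 3, 0, 0) · 4: (1, 2, 2, 2) · 5: (0, 2, 1, 4) · 6: (3, 0, 2, 1) · 7: (1, 1, 3, 1) · 8: (1, 5, 0, 0) · 9: (3, 3, 0, 0) · 10: (0, 2, 1, 4) · 11: (3, 3, 0, 0) · 12: (1, 2, 2, 2) · 13: (1, 2, 2, 2) · 14: (3, 0, 2, 1) · 15: (1, 5, 0, 0) · 16: (1, 5, 0, 0) · 17: (1, 2, 2, 2) · 18: (3, 0, 2, 1) · 19: (3, 0, 2, 1) · 20: (0, 2, 1, 4) · 21: (0, 2, 1, 4) · 22: (1, 5, 0, 0) · 23: (3, 3, 0, 0) · 24: (1, 1, 3, 1)

6 distinct reps among the 24 weights ⇒ 6 W_7-linkage classes:

[[1, 7, 24], [2, 6, 14, 18, 19], [3, 9, 11, 23], [4, 12, 13, 17], [5, 10, 20, 21], [8, 15, 16, 22]]


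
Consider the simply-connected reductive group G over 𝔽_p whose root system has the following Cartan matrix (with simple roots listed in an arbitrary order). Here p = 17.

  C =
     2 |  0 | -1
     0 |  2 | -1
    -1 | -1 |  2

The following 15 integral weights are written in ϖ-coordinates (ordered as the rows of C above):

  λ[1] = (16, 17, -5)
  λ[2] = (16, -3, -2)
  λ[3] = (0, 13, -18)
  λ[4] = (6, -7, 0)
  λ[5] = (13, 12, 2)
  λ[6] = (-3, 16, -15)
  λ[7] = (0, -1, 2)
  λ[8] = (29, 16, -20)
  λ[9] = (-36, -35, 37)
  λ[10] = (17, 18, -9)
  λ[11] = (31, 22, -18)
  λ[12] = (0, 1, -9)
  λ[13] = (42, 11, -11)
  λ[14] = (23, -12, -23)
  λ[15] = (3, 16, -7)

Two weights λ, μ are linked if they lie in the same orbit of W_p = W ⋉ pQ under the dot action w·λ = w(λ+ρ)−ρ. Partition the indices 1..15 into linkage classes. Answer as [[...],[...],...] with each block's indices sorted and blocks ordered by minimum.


C ↔ A_3 under row/col permutation; |W(A_3)| = 24.

Alcove-folded reps (p=17, 15 weights, presented ϖ-order):

  λ_1+ρ ↦ (1, 0, 3);  λ_2+ρ ↦ (14, 1, 2);  λ_3+ρ ↦ (14, 1, 2);  λ_4+ρ ↦ (2, 1, 5);  λ_5+ρ ↦ (1, 0, 3);  λ_6+ρ ↦ (14, 1, 2);  λ_7+ρ ↦ (1, 0, 3);  λ_8+ρ ↦ (2, 11, 4);  λ_9+ρ ↦ (1, 0, 3);  λ_10+ρ ↦ (2, 1, 5);  λ_11+ρ ↦ (2, 11, 4);  λ_12+ρ ↦ (2, 1, 5);  λ_13+ρ ↦ (2, 1, 5);  λ_14+ρ ↦ (2, 1, 5);  λ_15+ρ ↦ (2, 11, 4)

The 15 indices split into 4 linkage classes (same alcove rep ⇔ same W_17-dot-orbit):

[[1, 5, 7, 9], [2, 3, 6], [4, 10, 12, 13, 14], [8, 11, 15]]
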